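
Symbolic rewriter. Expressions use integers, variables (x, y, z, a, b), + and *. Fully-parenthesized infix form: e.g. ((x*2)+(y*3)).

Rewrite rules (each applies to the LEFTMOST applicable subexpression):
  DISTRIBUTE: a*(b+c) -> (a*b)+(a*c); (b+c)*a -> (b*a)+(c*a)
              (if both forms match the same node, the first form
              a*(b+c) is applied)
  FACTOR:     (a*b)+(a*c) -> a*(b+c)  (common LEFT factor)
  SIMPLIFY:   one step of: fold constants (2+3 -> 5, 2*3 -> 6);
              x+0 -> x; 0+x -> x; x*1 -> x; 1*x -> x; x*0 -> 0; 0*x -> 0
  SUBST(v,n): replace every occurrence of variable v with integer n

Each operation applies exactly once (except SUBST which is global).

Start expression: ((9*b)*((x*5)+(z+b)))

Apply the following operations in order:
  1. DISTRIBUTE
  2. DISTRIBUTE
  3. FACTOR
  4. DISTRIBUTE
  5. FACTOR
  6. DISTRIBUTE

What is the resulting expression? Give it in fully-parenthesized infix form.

Answer: (((9*b)*(x*5))+(((9*b)*z)+((9*b)*b)))

Derivation:
Start: ((9*b)*((x*5)+(z+b)))
Apply DISTRIBUTE at root (target: ((9*b)*((x*5)+(z+b)))): ((9*b)*((x*5)+(z+b))) -> (((9*b)*(x*5))+((9*b)*(z+b)))
Apply DISTRIBUTE at R (target: ((9*b)*(z+b))): (((9*b)*(x*5))+((9*b)*(z+b))) -> (((9*b)*(x*5))+(((9*b)*z)+((9*b)*b)))
Apply FACTOR at R (target: (((9*b)*z)+((9*b)*b))): (((9*b)*(x*5))+(((9*b)*z)+((9*b)*b))) -> (((9*b)*(x*5))+((9*b)*(z+b)))
Apply DISTRIBUTE at R (target: ((9*b)*(z+b))): (((9*b)*(x*5))+((9*b)*(z+b))) -> (((9*b)*(x*5))+(((9*b)*z)+((9*b)*b)))
Apply FACTOR at R (target: (((9*b)*z)+((9*b)*b))): (((9*b)*(x*5))+(((9*b)*z)+((9*b)*b))) -> (((9*b)*(x*5))+((9*b)*(z+b)))
Apply DISTRIBUTE at R (target: ((9*b)*(z+b))): (((9*b)*(x*5))+((9*b)*(z+b))) -> (((9*b)*(x*5))+(((9*b)*z)+((9*b)*b)))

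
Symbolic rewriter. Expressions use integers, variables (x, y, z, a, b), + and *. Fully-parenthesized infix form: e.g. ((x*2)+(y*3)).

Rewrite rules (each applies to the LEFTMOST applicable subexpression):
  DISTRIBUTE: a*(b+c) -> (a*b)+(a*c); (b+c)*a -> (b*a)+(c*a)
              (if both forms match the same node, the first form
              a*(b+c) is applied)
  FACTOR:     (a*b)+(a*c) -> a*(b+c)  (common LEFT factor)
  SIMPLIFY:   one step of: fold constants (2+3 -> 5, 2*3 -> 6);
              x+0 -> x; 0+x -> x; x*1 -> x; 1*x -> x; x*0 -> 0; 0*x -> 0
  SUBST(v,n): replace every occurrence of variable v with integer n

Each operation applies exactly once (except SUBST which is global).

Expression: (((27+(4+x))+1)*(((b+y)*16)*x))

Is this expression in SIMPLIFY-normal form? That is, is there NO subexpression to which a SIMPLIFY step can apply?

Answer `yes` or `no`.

Answer: yes

Derivation:
Expression: (((27+(4+x))+1)*(((b+y)*16)*x))
Scanning for simplifiable subexpressions (pre-order)...
  at root: (((27+(4+x))+1)*(((b+y)*16)*x)) (not simplifiable)
  at L: ((27+(4+x))+1) (not simplifiable)
  at LL: (27+(4+x)) (not simplifiable)
  at LLR: (4+x) (not simplifiable)
  at R: (((b+y)*16)*x) (not simplifiable)
  at RL: ((b+y)*16) (not simplifiable)
  at RLL: (b+y) (not simplifiable)
Result: no simplifiable subexpression found -> normal form.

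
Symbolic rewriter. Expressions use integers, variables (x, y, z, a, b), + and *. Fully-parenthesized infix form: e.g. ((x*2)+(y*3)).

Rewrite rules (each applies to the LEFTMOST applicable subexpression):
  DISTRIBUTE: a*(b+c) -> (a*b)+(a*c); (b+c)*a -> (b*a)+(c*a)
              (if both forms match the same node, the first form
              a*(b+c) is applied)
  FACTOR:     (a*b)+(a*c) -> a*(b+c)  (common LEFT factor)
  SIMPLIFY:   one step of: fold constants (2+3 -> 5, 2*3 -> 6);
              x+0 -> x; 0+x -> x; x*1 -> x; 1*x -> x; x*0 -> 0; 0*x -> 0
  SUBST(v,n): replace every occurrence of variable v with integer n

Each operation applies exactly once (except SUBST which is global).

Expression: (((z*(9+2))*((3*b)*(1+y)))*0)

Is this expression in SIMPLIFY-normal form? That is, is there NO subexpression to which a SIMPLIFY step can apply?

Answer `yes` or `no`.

Expression: (((z*(9+2))*((3*b)*(1+y)))*0)
Scanning for simplifiable subexpressions (pre-order)...
  at root: (((z*(9+2))*((3*b)*(1+y)))*0) (SIMPLIFIABLE)
  at L: ((z*(9+2))*((3*b)*(1+y))) (not simplifiable)
  at LL: (z*(9+2)) (not simplifiable)
  at LLR: (9+2) (SIMPLIFIABLE)
  at LR: ((3*b)*(1+y)) (not simplifiable)
  at LRL: (3*b) (not simplifiable)
  at LRR: (1+y) (not simplifiable)
Found simplifiable subexpr at path root: (((z*(9+2))*((3*b)*(1+y)))*0)
One SIMPLIFY step would give: 0
-> NOT in normal form.

Answer: no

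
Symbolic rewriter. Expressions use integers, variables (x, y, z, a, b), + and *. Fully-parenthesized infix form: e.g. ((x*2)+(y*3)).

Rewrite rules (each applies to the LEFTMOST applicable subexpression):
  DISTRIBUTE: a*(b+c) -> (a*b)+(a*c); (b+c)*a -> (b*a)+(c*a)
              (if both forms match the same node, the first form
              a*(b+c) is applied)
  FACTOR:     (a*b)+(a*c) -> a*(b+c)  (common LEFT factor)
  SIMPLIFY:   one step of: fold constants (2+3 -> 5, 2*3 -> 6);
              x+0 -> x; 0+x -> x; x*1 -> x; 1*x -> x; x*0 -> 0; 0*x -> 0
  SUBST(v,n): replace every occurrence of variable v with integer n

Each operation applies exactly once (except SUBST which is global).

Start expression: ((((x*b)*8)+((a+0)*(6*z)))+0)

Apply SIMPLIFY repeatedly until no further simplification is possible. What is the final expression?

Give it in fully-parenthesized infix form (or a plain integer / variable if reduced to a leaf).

Answer: (((x*b)*8)+(a*(6*z)))

Derivation:
Start: ((((x*b)*8)+((a+0)*(6*z)))+0)
Step 1: at root: ((((x*b)*8)+((a+0)*(6*z)))+0) -> (((x*b)*8)+((a+0)*(6*z))); overall: ((((x*b)*8)+((a+0)*(6*z)))+0) -> (((x*b)*8)+((a+0)*(6*z)))
Step 2: at RL: (a+0) -> a; overall: (((x*b)*8)+((a+0)*(6*z))) -> (((x*b)*8)+(a*(6*z)))
Fixed point: (((x*b)*8)+(a*(6*z)))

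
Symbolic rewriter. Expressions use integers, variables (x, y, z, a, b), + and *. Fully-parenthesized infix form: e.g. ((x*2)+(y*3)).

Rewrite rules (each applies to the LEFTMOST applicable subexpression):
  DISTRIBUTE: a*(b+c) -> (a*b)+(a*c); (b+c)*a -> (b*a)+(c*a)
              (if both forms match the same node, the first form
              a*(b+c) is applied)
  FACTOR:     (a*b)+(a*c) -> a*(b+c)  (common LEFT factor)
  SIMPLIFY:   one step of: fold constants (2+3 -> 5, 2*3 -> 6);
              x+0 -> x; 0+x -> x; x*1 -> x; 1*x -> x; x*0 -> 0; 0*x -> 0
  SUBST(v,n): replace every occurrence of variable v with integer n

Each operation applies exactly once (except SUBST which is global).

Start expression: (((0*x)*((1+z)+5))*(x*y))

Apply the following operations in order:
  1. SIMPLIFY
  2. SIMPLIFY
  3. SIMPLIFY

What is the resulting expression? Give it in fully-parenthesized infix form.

Start: (((0*x)*((1+z)+5))*(x*y))
Apply SIMPLIFY at LL (target: (0*x)): (((0*x)*((1+z)+5))*(x*y)) -> ((0*((1+z)+5))*(x*y))
Apply SIMPLIFY at L (target: (0*((1+z)+5))): ((0*((1+z)+5))*(x*y)) -> (0*(x*y))
Apply SIMPLIFY at root (target: (0*(x*y))): (0*(x*y)) -> 0

Answer: 0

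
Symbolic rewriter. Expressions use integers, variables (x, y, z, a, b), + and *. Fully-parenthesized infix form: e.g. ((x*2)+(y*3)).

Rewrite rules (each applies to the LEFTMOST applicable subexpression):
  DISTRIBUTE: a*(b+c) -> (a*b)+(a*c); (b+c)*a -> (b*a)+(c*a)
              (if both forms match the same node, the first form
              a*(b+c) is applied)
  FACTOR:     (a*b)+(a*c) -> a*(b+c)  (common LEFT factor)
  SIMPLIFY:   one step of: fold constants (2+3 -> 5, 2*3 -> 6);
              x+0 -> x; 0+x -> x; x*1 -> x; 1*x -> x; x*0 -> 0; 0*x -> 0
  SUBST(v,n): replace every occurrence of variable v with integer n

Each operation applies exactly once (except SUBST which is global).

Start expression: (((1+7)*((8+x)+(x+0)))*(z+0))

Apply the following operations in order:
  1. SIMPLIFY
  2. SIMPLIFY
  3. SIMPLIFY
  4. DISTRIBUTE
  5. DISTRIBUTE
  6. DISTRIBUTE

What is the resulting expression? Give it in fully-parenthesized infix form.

Answer: ((((8*8)+(8*x))*z)+((8*x)*z))

Derivation:
Start: (((1+7)*((8+x)+(x+0)))*(z+0))
Apply SIMPLIFY at LL (target: (1+7)): (((1+7)*((8+x)+(x+0)))*(z+0)) -> ((8*((8+x)+(x+0)))*(z+0))
Apply SIMPLIFY at LRR (target: (x+0)): ((8*((8+x)+(x+0)))*(z+0)) -> ((8*((8+x)+x))*(z+0))
Apply SIMPLIFY at R (target: (z+0)): ((8*((8+x)+x))*(z+0)) -> ((8*((8+x)+x))*z)
Apply DISTRIBUTE at L (target: (8*((8+x)+x))): ((8*((8+x)+x))*z) -> (((8*(8+x))+(8*x))*z)
Apply DISTRIBUTE at root (target: (((8*(8+x))+(8*x))*z)): (((8*(8+x))+(8*x))*z) -> (((8*(8+x))*z)+((8*x)*z))
Apply DISTRIBUTE at LL (target: (8*(8+x))): (((8*(8+x))*z)+((8*x)*z)) -> ((((8*8)+(8*x))*z)+((8*x)*z))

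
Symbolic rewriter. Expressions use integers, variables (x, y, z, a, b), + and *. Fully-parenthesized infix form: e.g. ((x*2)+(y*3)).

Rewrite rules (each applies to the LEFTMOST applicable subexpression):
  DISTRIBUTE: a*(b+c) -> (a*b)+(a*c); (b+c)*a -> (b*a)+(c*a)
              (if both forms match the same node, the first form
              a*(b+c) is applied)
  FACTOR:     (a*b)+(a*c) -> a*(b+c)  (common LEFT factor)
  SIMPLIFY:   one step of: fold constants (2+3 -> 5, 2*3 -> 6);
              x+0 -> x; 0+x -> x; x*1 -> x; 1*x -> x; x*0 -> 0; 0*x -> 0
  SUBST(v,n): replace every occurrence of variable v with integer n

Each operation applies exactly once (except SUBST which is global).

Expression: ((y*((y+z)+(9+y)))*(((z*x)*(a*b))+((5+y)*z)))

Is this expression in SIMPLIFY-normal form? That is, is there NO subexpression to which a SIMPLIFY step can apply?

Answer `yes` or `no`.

Expression: ((y*((y+z)+(9+y)))*(((z*x)*(a*b))+((5+y)*z)))
Scanning for simplifiable subexpressions (pre-order)...
  at root: ((y*((y+z)+(9+y)))*(((z*x)*(a*b))+((5+y)*z))) (not simplifiable)
  at L: (y*((y+z)+(9+y))) (not simplifiable)
  at LR: ((y+z)+(9+y)) (not simplifiable)
  at LRL: (y+z) (not simplifiable)
  at LRR: (9+y) (not simplifiable)
  at R: (((z*x)*(a*b))+((5+y)*z)) (not simplifiable)
  at RL: ((z*x)*(a*b)) (not simplifiable)
  at RLL: (z*x) (not simplifiable)
  at RLR: (a*b) (not simplifiable)
  at RR: ((5+y)*z) (not simplifiable)
  at RRL: (5+y) (not simplifiable)
Result: no simplifiable subexpression found -> normal form.

Answer: yes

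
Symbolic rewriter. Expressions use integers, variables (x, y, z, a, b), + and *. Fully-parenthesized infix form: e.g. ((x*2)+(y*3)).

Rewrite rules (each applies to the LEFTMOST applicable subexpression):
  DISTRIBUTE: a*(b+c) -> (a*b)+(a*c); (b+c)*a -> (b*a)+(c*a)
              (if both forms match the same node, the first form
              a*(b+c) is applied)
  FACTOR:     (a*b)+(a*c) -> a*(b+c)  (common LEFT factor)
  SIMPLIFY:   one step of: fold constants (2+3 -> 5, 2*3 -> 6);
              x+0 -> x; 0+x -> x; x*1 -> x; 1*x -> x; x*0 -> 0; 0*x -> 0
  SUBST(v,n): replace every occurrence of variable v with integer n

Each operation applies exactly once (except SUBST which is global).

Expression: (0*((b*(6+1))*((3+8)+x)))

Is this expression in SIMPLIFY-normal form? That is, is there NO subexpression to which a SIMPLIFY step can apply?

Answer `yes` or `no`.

Expression: (0*((b*(6+1))*((3+8)+x)))
Scanning for simplifiable subexpressions (pre-order)...
  at root: (0*((b*(6+1))*((3+8)+x))) (SIMPLIFIABLE)
  at R: ((b*(6+1))*((3+8)+x)) (not simplifiable)
  at RL: (b*(6+1)) (not simplifiable)
  at RLR: (6+1) (SIMPLIFIABLE)
  at RR: ((3+8)+x) (not simplifiable)
  at RRL: (3+8) (SIMPLIFIABLE)
Found simplifiable subexpr at path root: (0*((b*(6+1))*((3+8)+x)))
One SIMPLIFY step would give: 0
-> NOT in normal form.

Answer: no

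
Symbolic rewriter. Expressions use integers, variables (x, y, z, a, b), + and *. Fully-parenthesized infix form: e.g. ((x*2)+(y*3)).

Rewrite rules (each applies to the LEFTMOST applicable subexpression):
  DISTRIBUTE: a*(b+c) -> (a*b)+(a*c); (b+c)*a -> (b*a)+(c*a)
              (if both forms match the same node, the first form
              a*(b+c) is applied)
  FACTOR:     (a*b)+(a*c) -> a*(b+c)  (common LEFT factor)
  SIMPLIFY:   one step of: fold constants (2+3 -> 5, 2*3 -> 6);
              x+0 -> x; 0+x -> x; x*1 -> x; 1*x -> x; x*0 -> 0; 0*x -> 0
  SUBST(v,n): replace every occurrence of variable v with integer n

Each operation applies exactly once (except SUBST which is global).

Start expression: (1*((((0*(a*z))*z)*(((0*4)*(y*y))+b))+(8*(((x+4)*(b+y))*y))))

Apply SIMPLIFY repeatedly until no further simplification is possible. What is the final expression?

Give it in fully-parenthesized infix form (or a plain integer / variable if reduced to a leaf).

Start: (1*((((0*(a*z))*z)*(((0*4)*(y*y))+b))+(8*(((x+4)*(b+y))*y))))
Step 1: at root: (1*((((0*(a*z))*z)*(((0*4)*(y*y))+b))+(8*(((x+4)*(b+y))*y)))) -> ((((0*(a*z))*z)*(((0*4)*(y*y))+b))+(8*(((x+4)*(b+y))*y))); overall: (1*((((0*(a*z))*z)*(((0*4)*(y*y))+b))+(8*(((x+4)*(b+y))*y)))) -> ((((0*(a*z))*z)*(((0*4)*(y*y))+b))+(8*(((x+4)*(b+y))*y)))
Step 2: at LLL: (0*(a*z)) -> 0; overall: ((((0*(a*z))*z)*(((0*4)*(y*y))+b))+(8*(((x+4)*(b+y))*y))) -> (((0*z)*(((0*4)*(y*y))+b))+(8*(((x+4)*(b+y))*y)))
Step 3: at LL: (0*z) -> 0; overall: (((0*z)*(((0*4)*(y*y))+b))+(8*(((x+4)*(b+y))*y))) -> ((0*(((0*4)*(y*y))+b))+(8*(((x+4)*(b+y))*y)))
Step 4: at L: (0*(((0*4)*(y*y))+b)) -> 0; overall: ((0*(((0*4)*(y*y))+b))+(8*(((x+4)*(b+y))*y))) -> (0+(8*(((x+4)*(b+y))*y)))
Step 5: at root: (0+(8*(((x+4)*(b+y))*y))) -> (8*(((x+4)*(b+y))*y)); overall: (0+(8*(((x+4)*(b+y))*y))) -> (8*(((x+4)*(b+y))*y))
Fixed point: (8*(((x+4)*(b+y))*y))

Answer: (8*(((x+4)*(b+y))*y))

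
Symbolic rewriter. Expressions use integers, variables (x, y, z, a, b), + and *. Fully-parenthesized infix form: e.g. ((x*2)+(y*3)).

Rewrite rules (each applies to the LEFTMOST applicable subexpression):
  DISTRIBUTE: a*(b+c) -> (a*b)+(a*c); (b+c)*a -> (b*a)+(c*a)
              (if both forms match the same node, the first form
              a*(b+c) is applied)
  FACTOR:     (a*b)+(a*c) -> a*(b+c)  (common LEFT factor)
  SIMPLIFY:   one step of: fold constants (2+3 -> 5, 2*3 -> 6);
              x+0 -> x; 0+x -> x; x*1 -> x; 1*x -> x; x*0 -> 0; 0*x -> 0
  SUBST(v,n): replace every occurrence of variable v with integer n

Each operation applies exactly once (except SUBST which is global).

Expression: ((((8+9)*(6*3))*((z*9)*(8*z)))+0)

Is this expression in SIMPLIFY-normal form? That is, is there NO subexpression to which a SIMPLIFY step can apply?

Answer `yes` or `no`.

Answer: no

Derivation:
Expression: ((((8+9)*(6*3))*((z*9)*(8*z)))+0)
Scanning for simplifiable subexpressions (pre-order)...
  at root: ((((8+9)*(6*3))*((z*9)*(8*z)))+0) (SIMPLIFIABLE)
  at L: (((8+9)*(6*3))*((z*9)*(8*z))) (not simplifiable)
  at LL: ((8+9)*(6*3)) (not simplifiable)
  at LLL: (8+9) (SIMPLIFIABLE)
  at LLR: (6*3) (SIMPLIFIABLE)
  at LR: ((z*9)*(8*z)) (not simplifiable)
  at LRL: (z*9) (not simplifiable)
  at LRR: (8*z) (not simplifiable)
Found simplifiable subexpr at path root: ((((8+9)*(6*3))*((z*9)*(8*z)))+0)
One SIMPLIFY step would give: (((8+9)*(6*3))*((z*9)*(8*z)))
-> NOT in normal form.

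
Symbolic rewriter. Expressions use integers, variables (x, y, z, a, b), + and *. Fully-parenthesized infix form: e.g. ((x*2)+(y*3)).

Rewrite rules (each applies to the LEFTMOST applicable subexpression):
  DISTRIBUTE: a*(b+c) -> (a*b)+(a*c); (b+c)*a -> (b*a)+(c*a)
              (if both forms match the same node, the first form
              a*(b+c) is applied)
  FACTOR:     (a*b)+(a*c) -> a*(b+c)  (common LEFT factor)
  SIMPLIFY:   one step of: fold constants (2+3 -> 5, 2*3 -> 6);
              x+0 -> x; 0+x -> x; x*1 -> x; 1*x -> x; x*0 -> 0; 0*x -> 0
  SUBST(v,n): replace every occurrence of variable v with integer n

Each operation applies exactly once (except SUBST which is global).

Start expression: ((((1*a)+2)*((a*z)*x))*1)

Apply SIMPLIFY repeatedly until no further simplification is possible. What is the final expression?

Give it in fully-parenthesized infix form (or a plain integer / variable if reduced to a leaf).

Answer: ((a+2)*((a*z)*x))

Derivation:
Start: ((((1*a)+2)*((a*z)*x))*1)
Step 1: at root: ((((1*a)+2)*((a*z)*x))*1) -> (((1*a)+2)*((a*z)*x)); overall: ((((1*a)+2)*((a*z)*x))*1) -> (((1*a)+2)*((a*z)*x))
Step 2: at LL: (1*a) -> a; overall: (((1*a)+2)*((a*z)*x)) -> ((a+2)*((a*z)*x))
Fixed point: ((a+2)*((a*z)*x))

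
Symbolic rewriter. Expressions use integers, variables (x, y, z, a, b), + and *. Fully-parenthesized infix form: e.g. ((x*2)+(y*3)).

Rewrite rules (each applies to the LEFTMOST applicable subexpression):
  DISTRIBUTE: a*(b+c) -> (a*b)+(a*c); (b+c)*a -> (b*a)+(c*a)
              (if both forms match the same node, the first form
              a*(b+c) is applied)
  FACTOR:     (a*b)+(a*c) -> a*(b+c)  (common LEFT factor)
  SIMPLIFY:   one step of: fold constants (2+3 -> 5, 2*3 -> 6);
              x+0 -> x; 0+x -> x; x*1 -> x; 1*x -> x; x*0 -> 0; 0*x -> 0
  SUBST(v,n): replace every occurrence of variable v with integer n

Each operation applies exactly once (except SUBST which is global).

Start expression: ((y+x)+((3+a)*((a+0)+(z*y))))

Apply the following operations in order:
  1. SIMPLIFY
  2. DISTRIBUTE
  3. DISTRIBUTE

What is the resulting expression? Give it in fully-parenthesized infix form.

Start: ((y+x)+((3+a)*((a+0)+(z*y))))
Apply SIMPLIFY at RRL (target: (a+0)): ((y+x)+((3+a)*((a+0)+(z*y)))) -> ((y+x)+((3+a)*(a+(z*y))))
Apply DISTRIBUTE at R (target: ((3+a)*(a+(z*y)))): ((y+x)+((3+a)*(a+(z*y)))) -> ((y+x)+(((3+a)*a)+((3+a)*(z*y))))
Apply DISTRIBUTE at RL (target: ((3+a)*a)): ((y+x)+(((3+a)*a)+((3+a)*(z*y)))) -> ((y+x)+(((3*a)+(a*a))+((3+a)*(z*y))))

Answer: ((y+x)+(((3*a)+(a*a))+((3+a)*(z*y))))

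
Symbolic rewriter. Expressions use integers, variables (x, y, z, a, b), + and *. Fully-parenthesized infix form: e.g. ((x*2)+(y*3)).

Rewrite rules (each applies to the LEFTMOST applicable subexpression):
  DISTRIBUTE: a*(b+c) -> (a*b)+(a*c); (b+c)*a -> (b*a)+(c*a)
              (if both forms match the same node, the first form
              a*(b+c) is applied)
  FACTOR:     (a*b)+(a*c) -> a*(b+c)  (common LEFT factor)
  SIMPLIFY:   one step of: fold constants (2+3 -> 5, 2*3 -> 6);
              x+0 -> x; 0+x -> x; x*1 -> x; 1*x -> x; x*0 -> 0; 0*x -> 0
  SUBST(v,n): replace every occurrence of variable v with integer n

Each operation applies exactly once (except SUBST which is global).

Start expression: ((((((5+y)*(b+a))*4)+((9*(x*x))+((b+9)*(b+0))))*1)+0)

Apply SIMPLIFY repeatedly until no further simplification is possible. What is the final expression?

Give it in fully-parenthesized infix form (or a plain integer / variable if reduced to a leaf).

Start: ((((((5+y)*(b+a))*4)+((9*(x*x))+((b+9)*(b+0))))*1)+0)
Step 1: at root: ((((((5+y)*(b+a))*4)+((9*(x*x))+((b+9)*(b+0))))*1)+0) -> (((((5+y)*(b+a))*4)+((9*(x*x))+((b+9)*(b+0))))*1); overall: ((((((5+y)*(b+a))*4)+((9*(x*x))+((b+9)*(b+0))))*1)+0) -> (((((5+y)*(b+a))*4)+((9*(x*x))+((b+9)*(b+0))))*1)
Step 2: at root: (((((5+y)*(b+a))*4)+((9*(x*x))+((b+9)*(b+0))))*1) -> ((((5+y)*(b+a))*4)+((9*(x*x))+((b+9)*(b+0)))); overall: (((((5+y)*(b+a))*4)+((9*(x*x))+((b+9)*(b+0))))*1) -> ((((5+y)*(b+a))*4)+((9*(x*x))+((b+9)*(b+0))))
Step 3: at RRR: (b+0) -> b; overall: ((((5+y)*(b+a))*4)+((9*(x*x))+((b+9)*(b+0)))) -> ((((5+y)*(b+a))*4)+((9*(x*x))+((b+9)*b)))
Fixed point: ((((5+y)*(b+a))*4)+((9*(x*x))+((b+9)*b)))

Answer: ((((5+y)*(b+a))*4)+((9*(x*x))+((b+9)*b)))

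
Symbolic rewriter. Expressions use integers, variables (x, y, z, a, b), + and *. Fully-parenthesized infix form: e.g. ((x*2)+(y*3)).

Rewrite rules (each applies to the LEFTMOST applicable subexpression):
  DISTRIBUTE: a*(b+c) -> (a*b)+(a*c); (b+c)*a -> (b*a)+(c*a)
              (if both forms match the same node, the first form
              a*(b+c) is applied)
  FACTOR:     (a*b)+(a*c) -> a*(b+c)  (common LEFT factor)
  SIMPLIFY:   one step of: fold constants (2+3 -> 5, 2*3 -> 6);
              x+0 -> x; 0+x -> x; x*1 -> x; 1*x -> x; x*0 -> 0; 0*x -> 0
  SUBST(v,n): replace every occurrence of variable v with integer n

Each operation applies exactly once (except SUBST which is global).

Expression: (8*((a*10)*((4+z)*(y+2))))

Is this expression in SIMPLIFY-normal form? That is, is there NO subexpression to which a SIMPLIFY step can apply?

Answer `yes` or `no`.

Answer: yes

Derivation:
Expression: (8*((a*10)*((4+z)*(y+2))))
Scanning for simplifiable subexpressions (pre-order)...
  at root: (8*((a*10)*((4+z)*(y+2)))) (not simplifiable)
  at R: ((a*10)*((4+z)*(y+2))) (not simplifiable)
  at RL: (a*10) (not simplifiable)
  at RR: ((4+z)*(y+2)) (not simplifiable)
  at RRL: (4+z) (not simplifiable)
  at RRR: (y+2) (not simplifiable)
Result: no simplifiable subexpression found -> normal form.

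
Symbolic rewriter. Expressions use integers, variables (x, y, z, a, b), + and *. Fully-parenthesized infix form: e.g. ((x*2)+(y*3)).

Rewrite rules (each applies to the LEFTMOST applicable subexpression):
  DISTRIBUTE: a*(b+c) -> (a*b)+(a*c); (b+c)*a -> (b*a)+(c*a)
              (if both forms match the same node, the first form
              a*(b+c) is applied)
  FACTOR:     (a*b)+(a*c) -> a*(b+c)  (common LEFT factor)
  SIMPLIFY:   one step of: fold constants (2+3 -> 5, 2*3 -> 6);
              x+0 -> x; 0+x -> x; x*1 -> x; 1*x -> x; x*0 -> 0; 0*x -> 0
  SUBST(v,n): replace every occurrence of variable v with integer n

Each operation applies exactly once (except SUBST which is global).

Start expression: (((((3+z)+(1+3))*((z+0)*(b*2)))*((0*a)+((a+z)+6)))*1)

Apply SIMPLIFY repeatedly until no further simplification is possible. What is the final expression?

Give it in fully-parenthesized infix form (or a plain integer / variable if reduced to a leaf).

Start: (((((3+z)+(1+3))*((z+0)*(b*2)))*((0*a)+((a+z)+6)))*1)
Step 1: at root: (((((3+z)+(1+3))*((z+0)*(b*2)))*((0*a)+((a+z)+6)))*1) -> ((((3+z)+(1+3))*((z+0)*(b*2)))*((0*a)+((a+z)+6))); overall: (((((3+z)+(1+3))*((z+0)*(b*2)))*((0*a)+((a+z)+6)))*1) -> ((((3+z)+(1+3))*((z+0)*(b*2)))*((0*a)+((a+z)+6)))
Step 2: at LLR: (1+3) -> 4; overall: ((((3+z)+(1+3))*((z+0)*(b*2)))*((0*a)+((a+z)+6))) -> ((((3+z)+4)*((z+0)*(b*2)))*((0*a)+((a+z)+6)))
Step 3: at LRL: (z+0) -> z; overall: ((((3+z)+4)*((z+0)*(b*2)))*((0*a)+((a+z)+6))) -> ((((3+z)+4)*(z*(b*2)))*((0*a)+((a+z)+6)))
Step 4: at RL: (0*a) -> 0; overall: ((((3+z)+4)*(z*(b*2)))*((0*a)+((a+z)+6))) -> ((((3+z)+4)*(z*(b*2)))*(0+((a+z)+6)))
Step 5: at R: (0+((a+z)+6)) -> ((a+z)+6); overall: ((((3+z)+4)*(z*(b*2)))*(0+((a+z)+6))) -> ((((3+z)+4)*(z*(b*2)))*((a+z)+6))
Fixed point: ((((3+z)+4)*(z*(b*2)))*((a+z)+6))

Answer: ((((3+z)+4)*(z*(b*2)))*((a+z)+6))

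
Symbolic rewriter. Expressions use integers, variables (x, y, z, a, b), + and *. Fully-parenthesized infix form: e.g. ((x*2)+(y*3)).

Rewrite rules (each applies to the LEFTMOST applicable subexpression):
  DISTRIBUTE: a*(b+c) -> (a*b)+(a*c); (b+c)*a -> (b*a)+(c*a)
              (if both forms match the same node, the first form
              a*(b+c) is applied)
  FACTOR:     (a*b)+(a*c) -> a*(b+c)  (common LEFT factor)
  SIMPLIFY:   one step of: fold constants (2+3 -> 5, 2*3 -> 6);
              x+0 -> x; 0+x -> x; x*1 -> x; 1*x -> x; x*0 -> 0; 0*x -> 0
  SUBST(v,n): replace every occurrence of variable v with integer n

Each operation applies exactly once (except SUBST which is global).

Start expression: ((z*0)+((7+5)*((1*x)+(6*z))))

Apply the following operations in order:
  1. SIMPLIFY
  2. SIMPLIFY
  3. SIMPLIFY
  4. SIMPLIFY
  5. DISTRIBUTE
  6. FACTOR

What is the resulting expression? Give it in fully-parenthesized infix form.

Start: ((z*0)+((7+5)*((1*x)+(6*z))))
Apply SIMPLIFY at L (target: (z*0)): ((z*0)+((7+5)*((1*x)+(6*z)))) -> (0+((7+5)*((1*x)+(6*z))))
Apply SIMPLIFY at root (target: (0+((7+5)*((1*x)+(6*z))))): (0+((7+5)*((1*x)+(6*z)))) -> ((7+5)*((1*x)+(6*z)))
Apply SIMPLIFY at L (target: (7+5)): ((7+5)*((1*x)+(6*z))) -> (12*((1*x)+(6*z)))
Apply SIMPLIFY at RL (target: (1*x)): (12*((1*x)+(6*z))) -> (12*(x+(6*z)))
Apply DISTRIBUTE at root (target: (12*(x+(6*z)))): (12*(x+(6*z))) -> ((12*x)+(12*(6*z)))
Apply FACTOR at root (target: ((12*x)+(12*(6*z)))): ((12*x)+(12*(6*z))) -> (12*(x+(6*z)))

Answer: (12*(x+(6*z)))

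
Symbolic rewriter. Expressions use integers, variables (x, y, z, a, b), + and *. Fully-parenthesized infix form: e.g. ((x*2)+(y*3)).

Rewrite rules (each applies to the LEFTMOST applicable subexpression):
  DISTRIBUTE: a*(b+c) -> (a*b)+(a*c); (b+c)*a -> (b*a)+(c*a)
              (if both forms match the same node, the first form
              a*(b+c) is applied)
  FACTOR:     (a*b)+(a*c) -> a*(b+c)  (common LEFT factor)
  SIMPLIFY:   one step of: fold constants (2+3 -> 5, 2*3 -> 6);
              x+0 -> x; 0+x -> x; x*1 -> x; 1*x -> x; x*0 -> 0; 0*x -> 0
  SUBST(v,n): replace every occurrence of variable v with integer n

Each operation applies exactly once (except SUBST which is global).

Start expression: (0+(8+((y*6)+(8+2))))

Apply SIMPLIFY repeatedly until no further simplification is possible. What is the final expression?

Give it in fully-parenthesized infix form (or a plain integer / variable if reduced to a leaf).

Start: (0+(8+((y*6)+(8+2))))
Step 1: at root: (0+(8+((y*6)+(8+2)))) -> (8+((y*6)+(8+2))); overall: (0+(8+((y*6)+(8+2)))) -> (8+((y*6)+(8+2)))
Step 2: at RR: (8+2) -> 10; overall: (8+((y*6)+(8+2))) -> (8+((y*6)+10))
Fixed point: (8+((y*6)+10))

Answer: (8+((y*6)+10))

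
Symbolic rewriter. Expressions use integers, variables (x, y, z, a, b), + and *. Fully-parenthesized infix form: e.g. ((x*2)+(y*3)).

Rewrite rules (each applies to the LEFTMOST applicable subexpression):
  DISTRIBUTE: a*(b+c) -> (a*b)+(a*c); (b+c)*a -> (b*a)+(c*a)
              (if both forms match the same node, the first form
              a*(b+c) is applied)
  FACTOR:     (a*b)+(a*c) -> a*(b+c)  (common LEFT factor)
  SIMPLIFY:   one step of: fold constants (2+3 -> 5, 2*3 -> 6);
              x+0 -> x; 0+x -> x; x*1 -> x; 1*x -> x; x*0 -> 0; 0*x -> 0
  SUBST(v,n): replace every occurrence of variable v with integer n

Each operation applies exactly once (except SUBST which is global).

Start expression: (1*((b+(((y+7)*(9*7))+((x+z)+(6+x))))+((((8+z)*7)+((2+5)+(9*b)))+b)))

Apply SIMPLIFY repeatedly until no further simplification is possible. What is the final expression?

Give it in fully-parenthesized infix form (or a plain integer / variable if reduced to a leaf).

Answer: ((b+(((y+7)*63)+((x+z)+(6+x))))+((((8+z)*7)+(7+(9*b)))+b))

Derivation:
Start: (1*((b+(((y+7)*(9*7))+((x+z)+(6+x))))+((((8+z)*7)+((2+5)+(9*b)))+b)))
Step 1: at root: (1*((b+(((y+7)*(9*7))+((x+z)+(6+x))))+((((8+z)*7)+((2+5)+(9*b)))+b))) -> ((b+(((y+7)*(9*7))+((x+z)+(6+x))))+((((8+z)*7)+((2+5)+(9*b)))+b)); overall: (1*((b+(((y+7)*(9*7))+((x+z)+(6+x))))+((((8+z)*7)+((2+5)+(9*b)))+b))) -> ((b+(((y+7)*(9*7))+((x+z)+(6+x))))+((((8+z)*7)+((2+5)+(9*b)))+b))
Step 2: at LRLR: (9*7) -> 63; overall: ((b+(((y+7)*(9*7))+((x+z)+(6+x))))+((((8+z)*7)+((2+5)+(9*b)))+b)) -> ((b+(((y+7)*63)+((x+z)+(6+x))))+((((8+z)*7)+((2+5)+(9*b)))+b))
Step 3: at RLRL: (2+5) -> 7; overall: ((b+(((y+7)*63)+((x+z)+(6+x))))+((((8+z)*7)+((2+5)+(9*b)))+b)) -> ((b+(((y+7)*63)+((x+z)+(6+x))))+((((8+z)*7)+(7+(9*b)))+b))
Fixed point: ((b+(((y+7)*63)+((x+z)+(6+x))))+((((8+z)*7)+(7+(9*b)))+b))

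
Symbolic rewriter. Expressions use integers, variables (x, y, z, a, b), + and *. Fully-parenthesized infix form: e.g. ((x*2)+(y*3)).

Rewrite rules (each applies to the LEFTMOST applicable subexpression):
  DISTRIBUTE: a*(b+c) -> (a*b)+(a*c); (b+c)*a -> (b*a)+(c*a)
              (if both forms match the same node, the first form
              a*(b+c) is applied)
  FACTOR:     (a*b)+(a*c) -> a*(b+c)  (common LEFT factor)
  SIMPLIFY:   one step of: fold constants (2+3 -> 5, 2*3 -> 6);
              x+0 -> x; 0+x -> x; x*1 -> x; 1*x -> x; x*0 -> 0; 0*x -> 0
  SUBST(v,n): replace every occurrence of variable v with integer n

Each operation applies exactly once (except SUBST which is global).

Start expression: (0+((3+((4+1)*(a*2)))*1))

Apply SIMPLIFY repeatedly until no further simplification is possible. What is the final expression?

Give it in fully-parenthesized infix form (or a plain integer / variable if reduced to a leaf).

Start: (0+((3+((4+1)*(a*2)))*1))
Step 1: at root: (0+((3+((4+1)*(a*2)))*1)) -> ((3+((4+1)*(a*2)))*1); overall: (0+((3+((4+1)*(a*2)))*1)) -> ((3+((4+1)*(a*2)))*1)
Step 2: at root: ((3+((4+1)*(a*2)))*1) -> (3+((4+1)*(a*2))); overall: ((3+((4+1)*(a*2)))*1) -> (3+((4+1)*(a*2)))
Step 3: at RL: (4+1) -> 5; overall: (3+((4+1)*(a*2))) -> (3+(5*(a*2)))
Fixed point: (3+(5*(a*2)))

Answer: (3+(5*(a*2)))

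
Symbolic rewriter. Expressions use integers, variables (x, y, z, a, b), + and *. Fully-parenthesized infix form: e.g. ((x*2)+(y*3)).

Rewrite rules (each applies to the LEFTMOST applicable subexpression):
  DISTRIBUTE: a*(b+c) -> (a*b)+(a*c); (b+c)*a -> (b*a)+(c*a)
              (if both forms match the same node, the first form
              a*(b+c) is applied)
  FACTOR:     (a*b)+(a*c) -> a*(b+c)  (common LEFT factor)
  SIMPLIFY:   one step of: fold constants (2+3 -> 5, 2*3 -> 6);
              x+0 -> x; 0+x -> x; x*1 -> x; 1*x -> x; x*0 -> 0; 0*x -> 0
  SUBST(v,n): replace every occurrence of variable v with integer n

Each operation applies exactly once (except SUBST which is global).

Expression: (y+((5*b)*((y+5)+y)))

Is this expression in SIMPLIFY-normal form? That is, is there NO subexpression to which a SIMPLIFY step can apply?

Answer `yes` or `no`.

Answer: yes

Derivation:
Expression: (y+((5*b)*((y+5)+y)))
Scanning for simplifiable subexpressions (pre-order)...
  at root: (y+((5*b)*((y+5)+y))) (not simplifiable)
  at R: ((5*b)*((y+5)+y)) (not simplifiable)
  at RL: (5*b) (not simplifiable)
  at RR: ((y+5)+y) (not simplifiable)
  at RRL: (y+5) (not simplifiable)
Result: no simplifiable subexpression found -> normal form.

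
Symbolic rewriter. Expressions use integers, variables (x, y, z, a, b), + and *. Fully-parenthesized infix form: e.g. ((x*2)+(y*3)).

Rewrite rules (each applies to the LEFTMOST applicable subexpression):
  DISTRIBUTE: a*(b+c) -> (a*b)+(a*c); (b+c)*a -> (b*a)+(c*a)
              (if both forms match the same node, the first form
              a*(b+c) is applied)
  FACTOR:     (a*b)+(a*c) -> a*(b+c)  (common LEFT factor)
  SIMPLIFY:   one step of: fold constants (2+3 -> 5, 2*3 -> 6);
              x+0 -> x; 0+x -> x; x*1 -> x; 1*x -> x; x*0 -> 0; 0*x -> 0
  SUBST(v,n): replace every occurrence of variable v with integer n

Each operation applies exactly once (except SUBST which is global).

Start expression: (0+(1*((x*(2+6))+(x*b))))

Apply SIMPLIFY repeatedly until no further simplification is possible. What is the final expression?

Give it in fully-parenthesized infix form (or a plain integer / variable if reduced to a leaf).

Answer: ((x*8)+(x*b))

Derivation:
Start: (0+(1*((x*(2+6))+(x*b))))
Step 1: at root: (0+(1*((x*(2+6))+(x*b)))) -> (1*((x*(2+6))+(x*b))); overall: (0+(1*((x*(2+6))+(x*b)))) -> (1*((x*(2+6))+(x*b)))
Step 2: at root: (1*((x*(2+6))+(x*b))) -> ((x*(2+6))+(x*b)); overall: (1*((x*(2+6))+(x*b))) -> ((x*(2+6))+(x*b))
Step 3: at LR: (2+6) -> 8; overall: ((x*(2+6))+(x*b)) -> ((x*8)+(x*b))
Fixed point: ((x*8)+(x*b))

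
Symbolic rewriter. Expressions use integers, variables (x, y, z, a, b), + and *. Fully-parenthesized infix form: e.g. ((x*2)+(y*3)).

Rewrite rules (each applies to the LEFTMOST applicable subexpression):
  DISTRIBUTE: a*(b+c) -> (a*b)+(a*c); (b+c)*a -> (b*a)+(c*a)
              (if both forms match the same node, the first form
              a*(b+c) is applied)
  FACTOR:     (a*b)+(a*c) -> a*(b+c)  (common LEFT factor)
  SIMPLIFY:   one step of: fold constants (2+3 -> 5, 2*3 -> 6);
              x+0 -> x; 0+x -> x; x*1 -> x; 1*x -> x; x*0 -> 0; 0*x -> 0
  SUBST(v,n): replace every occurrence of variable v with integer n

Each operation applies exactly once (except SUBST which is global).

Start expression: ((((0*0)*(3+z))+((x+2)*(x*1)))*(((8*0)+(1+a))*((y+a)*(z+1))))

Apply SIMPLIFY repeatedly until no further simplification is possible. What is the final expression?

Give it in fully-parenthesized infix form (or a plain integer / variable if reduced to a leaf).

Answer: (((x+2)*x)*((1+a)*((y+a)*(z+1))))

Derivation:
Start: ((((0*0)*(3+z))+((x+2)*(x*1)))*(((8*0)+(1+a))*((y+a)*(z+1))))
Step 1: at LLL: (0*0) -> 0; overall: ((((0*0)*(3+z))+((x+2)*(x*1)))*(((8*0)+(1+a))*((y+a)*(z+1)))) -> (((0*(3+z))+((x+2)*(x*1)))*(((8*0)+(1+a))*((y+a)*(z+1))))
Step 2: at LL: (0*(3+z)) -> 0; overall: (((0*(3+z))+((x+2)*(x*1)))*(((8*0)+(1+a))*((y+a)*(z+1)))) -> ((0+((x+2)*(x*1)))*(((8*0)+(1+a))*((y+a)*(z+1))))
Step 3: at L: (0+((x+2)*(x*1))) -> ((x+2)*(x*1)); overall: ((0+((x+2)*(x*1)))*(((8*0)+(1+a))*((y+a)*(z+1)))) -> (((x+2)*(x*1))*(((8*0)+(1+a))*((y+a)*(z+1))))
Step 4: at LR: (x*1) -> x; overall: (((x+2)*(x*1))*(((8*0)+(1+a))*((y+a)*(z+1)))) -> (((x+2)*x)*(((8*0)+(1+a))*((y+a)*(z+1))))
Step 5: at RLL: (8*0) -> 0; overall: (((x+2)*x)*(((8*0)+(1+a))*((y+a)*(z+1)))) -> (((x+2)*x)*((0+(1+a))*((y+a)*(z+1))))
Step 6: at RL: (0+(1+a)) -> (1+a); overall: (((x+2)*x)*((0+(1+a))*((y+a)*(z+1)))) -> (((x+2)*x)*((1+a)*((y+a)*(z+1))))
Fixed point: (((x+2)*x)*((1+a)*((y+a)*(z+1))))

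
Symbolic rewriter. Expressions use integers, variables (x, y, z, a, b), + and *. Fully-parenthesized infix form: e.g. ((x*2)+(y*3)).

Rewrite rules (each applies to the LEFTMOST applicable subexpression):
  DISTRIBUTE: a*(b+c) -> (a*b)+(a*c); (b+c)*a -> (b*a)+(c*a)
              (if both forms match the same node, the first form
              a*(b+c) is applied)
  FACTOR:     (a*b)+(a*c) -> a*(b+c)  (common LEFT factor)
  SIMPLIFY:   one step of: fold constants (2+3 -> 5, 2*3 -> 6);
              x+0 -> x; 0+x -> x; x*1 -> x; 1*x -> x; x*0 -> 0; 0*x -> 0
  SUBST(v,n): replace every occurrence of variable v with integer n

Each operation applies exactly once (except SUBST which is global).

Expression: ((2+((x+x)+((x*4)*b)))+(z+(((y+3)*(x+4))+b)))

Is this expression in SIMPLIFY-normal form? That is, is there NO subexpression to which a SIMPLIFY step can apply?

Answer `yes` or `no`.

Answer: yes

Derivation:
Expression: ((2+((x+x)+((x*4)*b)))+(z+(((y+3)*(x+4))+b)))
Scanning for simplifiable subexpressions (pre-order)...
  at root: ((2+((x+x)+((x*4)*b)))+(z+(((y+3)*(x+4))+b))) (not simplifiable)
  at L: (2+((x+x)+((x*4)*b))) (not simplifiable)
  at LR: ((x+x)+((x*4)*b)) (not simplifiable)
  at LRL: (x+x) (not simplifiable)
  at LRR: ((x*4)*b) (not simplifiable)
  at LRRL: (x*4) (not simplifiable)
  at R: (z+(((y+3)*(x+4))+b)) (not simplifiable)
  at RR: (((y+3)*(x+4))+b) (not simplifiable)
  at RRL: ((y+3)*(x+4)) (not simplifiable)
  at RRLL: (y+3) (not simplifiable)
  at RRLR: (x+4) (not simplifiable)
Result: no simplifiable subexpression found -> normal form.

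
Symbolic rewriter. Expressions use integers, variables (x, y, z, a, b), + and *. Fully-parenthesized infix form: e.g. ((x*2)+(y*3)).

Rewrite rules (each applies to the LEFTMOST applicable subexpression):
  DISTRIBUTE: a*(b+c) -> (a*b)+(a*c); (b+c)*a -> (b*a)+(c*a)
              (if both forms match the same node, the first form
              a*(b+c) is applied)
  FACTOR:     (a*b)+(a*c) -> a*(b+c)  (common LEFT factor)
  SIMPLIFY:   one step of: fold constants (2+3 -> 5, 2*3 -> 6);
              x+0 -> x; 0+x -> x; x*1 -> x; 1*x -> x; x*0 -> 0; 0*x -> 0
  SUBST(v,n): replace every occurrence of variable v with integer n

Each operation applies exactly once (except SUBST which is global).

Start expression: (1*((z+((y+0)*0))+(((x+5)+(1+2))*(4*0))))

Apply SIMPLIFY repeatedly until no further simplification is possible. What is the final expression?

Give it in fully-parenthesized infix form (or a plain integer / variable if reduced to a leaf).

Answer: z

Derivation:
Start: (1*((z+((y+0)*0))+(((x+5)+(1+2))*(4*0))))
Step 1: at root: (1*((z+((y+0)*0))+(((x+5)+(1+2))*(4*0)))) -> ((z+((y+0)*0))+(((x+5)+(1+2))*(4*0))); overall: (1*((z+((y+0)*0))+(((x+5)+(1+2))*(4*0)))) -> ((z+((y+0)*0))+(((x+5)+(1+2))*(4*0)))
Step 2: at LR: ((y+0)*0) -> 0; overall: ((z+((y+0)*0))+(((x+5)+(1+2))*(4*0))) -> ((z+0)+(((x+5)+(1+2))*(4*0)))
Step 3: at L: (z+0) -> z; overall: ((z+0)+(((x+5)+(1+2))*(4*0))) -> (z+(((x+5)+(1+2))*(4*0)))
Step 4: at RLR: (1+2) -> 3; overall: (z+(((x+5)+(1+2))*(4*0))) -> (z+(((x+5)+3)*(4*0)))
Step 5: at RR: (4*0) -> 0; overall: (z+(((x+5)+3)*(4*0))) -> (z+(((x+5)+3)*0))
Step 6: at R: (((x+5)+3)*0) -> 0; overall: (z+(((x+5)+3)*0)) -> (z+0)
Step 7: at root: (z+0) -> z; overall: (z+0) -> z
Fixed point: z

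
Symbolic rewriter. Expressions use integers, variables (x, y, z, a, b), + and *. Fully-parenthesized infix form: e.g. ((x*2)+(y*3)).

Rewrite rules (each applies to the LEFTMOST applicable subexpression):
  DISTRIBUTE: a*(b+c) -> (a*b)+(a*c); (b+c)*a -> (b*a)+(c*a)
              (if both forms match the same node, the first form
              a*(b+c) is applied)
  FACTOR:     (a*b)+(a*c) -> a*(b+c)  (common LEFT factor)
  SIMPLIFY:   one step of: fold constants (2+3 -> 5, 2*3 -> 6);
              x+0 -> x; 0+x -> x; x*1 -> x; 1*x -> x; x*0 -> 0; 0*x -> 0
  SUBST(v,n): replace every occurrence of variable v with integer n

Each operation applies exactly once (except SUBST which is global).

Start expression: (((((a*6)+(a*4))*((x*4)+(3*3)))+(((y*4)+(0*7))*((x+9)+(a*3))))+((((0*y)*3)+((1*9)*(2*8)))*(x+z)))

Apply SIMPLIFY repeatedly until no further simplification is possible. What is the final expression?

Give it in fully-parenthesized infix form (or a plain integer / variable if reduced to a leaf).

Answer: (((((a*6)+(a*4))*((x*4)+9))+((y*4)*((x+9)+(a*3))))+(144*(x+z)))

Derivation:
Start: (((((a*6)+(a*4))*((x*4)+(3*3)))+(((y*4)+(0*7))*((x+9)+(a*3))))+((((0*y)*3)+((1*9)*(2*8)))*(x+z)))
Step 1: at LLRR: (3*3) -> 9; overall: (((((a*6)+(a*4))*((x*4)+(3*3)))+(((y*4)+(0*7))*((x+9)+(a*3))))+((((0*y)*3)+((1*9)*(2*8)))*(x+z))) -> (((((a*6)+(a*4))*((x*4)+9))+(((y*4)+(0*7))*((x+9)+(a*3))))+((((0*y)*3)+((1*9)*(2*8)))*(x+z)))
Step 2: at LRLR: (0*7) -> 0; overall: (((((a*6)+(a*4))*((x*4)+9))+(((y*4)+(0*7))*((x+9)+(a*3))))+((((0*y)*3)+((1*9)*(2*8)))*(x+z))) -> (((((a*6)+(a*4))*((x*4)+9))+(((y*4)+0)*((x+9)+(a*3))))+((((0*y)*3)+((1*9)*(2*8)))*(x+z)))
Step 3: at LRL: ((y*4)+0) -> (y*4); overall: (((((a*6)+(a*4))*((x*4)+9))+(((y*4)+0)*((x+9)+(a*3))))+((((0*y)*3)+((1*9)*(2*8)))*(x+z))) -> (((((a*6)+(a*4))*((x*4)+9))+((y*4)*((x+9)+(a*3))))+((((0*y)*3)+((1*9)*(2*8)))*(x+z)))
Step 4: at RLLL: (0*y) -> 0; overall: (((((a*6)+(a*4))*((x*4)+9))+((y*4)*((x+9)+(a*3))))+((((0*y)*3)+((1*9)*(2*8)))*(x+z))) -> (((((a*6)+(a*4))*((x*4)+9))+((y*4)*((x+9)+(a*3))))+(((0*3)+((1*9)*(2*8)))*(x+z)))
Step 5: at RLL: (0*3) -> 0; overall: (((((a*6)+(a*4))*((x*4)+9))+((y*4)*((x+9)+(a*3))))+(((0*3)+((1*9)*(2*8)))*(x+z))) -> (((((a*6)+(a*4))*((x*4)+9))+((y*4)*((x+9)+(a*3))))+((0+((1*9)*(2*8)))*(x+z)))
Step 6: at RL: (0+((1*9)*(2*8))) -> ((1*9)*(2*8)); overall: (((((a*6)+(a*4))*((x*4)+9))+((y*4)*((x+9)+(a*3))))+((0+((1*9)*(2*8)))*(x+z))) -> (((((a*6)+(a*4))*((x*4)+9))+((y*4)*((x+9)+(a*3))))+(((1*9)*(2*8))*(x+z)))
Step 7: at RLL: (1*9) -> 9; overall: (((((a*6)+(a*4))*((x*4)+9))+((y*4)*((x+9)+(a*3))))+(((1*9)*(2*8))*(x+z))) -> (((((a*6)+(a*4))*((x*4)+9))+((y*4)*((x+9)+(a*3))))+((9*(2*8))*(x+z)))
Step 8: at RLR: (2*8) -> 16; overall: (((((a*6)+(a*4))*((x*4)+9))+((y*4)*((x+9)+(a*3))))+((9*(2*8))*(x+z))) -> (((((a*6)+(a*4))*((x*4)+9))+((y*4)*((x+9)+(a*3))))+((9*16)*(x+z)))
Step 9: at RL: (9*16) -> 144; overall: (((((a*6)+(a*4))*((x*4)+9))+((y*4)*((x+9)+(a*3))))+((9*16)*(x+z))) -> (((((a*6)+(a*4))*((x*4)+9))+((y*4)*((x+9)+(a*3))))+(144*(x+z)))
Fixed point: (((((a*6)+(a*4))*((x*4)+9))+((y*4)*((x+9)+(a*3))))+(144*(x+z)))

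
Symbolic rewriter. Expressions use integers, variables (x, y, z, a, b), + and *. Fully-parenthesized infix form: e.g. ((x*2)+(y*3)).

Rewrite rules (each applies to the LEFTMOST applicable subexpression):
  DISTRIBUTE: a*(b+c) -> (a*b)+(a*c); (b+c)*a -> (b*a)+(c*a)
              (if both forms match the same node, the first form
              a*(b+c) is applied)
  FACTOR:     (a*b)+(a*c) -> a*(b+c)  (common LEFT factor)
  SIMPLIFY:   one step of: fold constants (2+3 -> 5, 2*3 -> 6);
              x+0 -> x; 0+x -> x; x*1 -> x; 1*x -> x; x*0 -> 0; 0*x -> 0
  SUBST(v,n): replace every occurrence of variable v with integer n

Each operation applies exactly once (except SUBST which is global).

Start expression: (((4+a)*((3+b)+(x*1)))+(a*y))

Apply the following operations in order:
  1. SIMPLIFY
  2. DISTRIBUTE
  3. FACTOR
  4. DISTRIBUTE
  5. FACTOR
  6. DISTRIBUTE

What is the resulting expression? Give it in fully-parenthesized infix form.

Start: (((4+a)*((3+b)+(x*1)))+(a*y))
Apply SIMPLIFY at LRR (target: (x*1)): (((4+a)*((3+b)+(x*1)))+(a*y)) -> (((4+a)*((3+b)+x))+(a*y))
Apply DISTRIBUTE at L (target: ((4+a)*((3+b)+x))): (((4+a)*((3+b)+x))+(a*y)) -> ((((4+a)*(3+b))+((4+a)*x))+(a*y))
Apply FACTOR at L (target: (((4+a)*(3+b))+((4+a)*x))): ((((4+a)*(3+b))+((4+a)*x))+(a*y)) -> (((4+a)*((3+b)+x))+(a*y))
Apply DISTRIBUTE at L (target: ((4+a)*((3+b)+x))): (((4+a)*((3+b)+x))+(a*y)) -> ((((4+a)*(3+b))+((4+a)*x))+(a*y))
Apply FACTOR at L (target: (((4+a)*(3+b))+((4+a)*x))): ((((4+a)*(3+b))+((4+a)*x))+(a*y)) -> (((4+a)*((3+b)+x))+(a*y))
Apply DISTRIBUTE at L (target: ((4+a)*((3+b)+x))): (((4+a)*((3+b)+x))+(a*y)) -> ((((4+a)*(3+b))+((4+a)*x))+(a*y))

Answer: ((((4+a)*(3+b))+((4+a)*x))+(a*y))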